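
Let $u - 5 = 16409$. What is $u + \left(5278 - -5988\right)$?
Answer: $27680$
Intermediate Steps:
$u = 16414$ ($u = 5 + 16409 = 16414$)
$u + \left(5278 - -5988\right) = 16414 + \left(5278 - -5988\right) = 16414 + \left(5278 + 5988\right) = 16414 + 11266 = 27680$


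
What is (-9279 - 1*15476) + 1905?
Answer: -22850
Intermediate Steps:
(-9279 - 1*15476) + 1905 = (-9279 - 15476) + 1905 = -24755 + 1905 = -22850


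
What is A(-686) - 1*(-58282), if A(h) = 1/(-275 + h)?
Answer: 56009001/961 ≈ 58282.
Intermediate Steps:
A(-686) - 1*(-58282) = 1/(-275 - 686) - 1*(-58282) = 1/(-961) + 58282 = -1/961 + 58282 = 56009001/961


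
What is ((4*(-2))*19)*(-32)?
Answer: 4864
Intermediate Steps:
((4*(-2))*19)*(-32) = -8*19*(-32) = -152*(-32) = 4864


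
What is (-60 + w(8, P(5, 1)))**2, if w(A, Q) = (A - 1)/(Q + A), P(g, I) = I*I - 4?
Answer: 85849/25 ≈ 3434.0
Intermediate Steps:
P(g, I) = -4 + I**2 (P(g, I) = I**2 - 4 = -4 + I**2)
w(A, Q) = (-1 + A)/(A + Q)
(-60 + w(8, P(5, 1)))**2 = (-60 + (-1 + 8)/(8 + (-4 + 1**2)))**2 = (-60 + 7/(8 + (-4 + 1)))**2 = (-60 + 7/(8 - 3))**2 = (-60 + 7/5)**2 = (-293/5)**2 = 85849/25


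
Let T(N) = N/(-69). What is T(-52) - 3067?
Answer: -211571/69 ≈ -3066.2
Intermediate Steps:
T(N) = -N/69 (T(N) = N*(-1/69) = -N/69)
T(-52) - 3067 = -1/69*(-52) - 3067 = 52/69 - 3067 = -211571/69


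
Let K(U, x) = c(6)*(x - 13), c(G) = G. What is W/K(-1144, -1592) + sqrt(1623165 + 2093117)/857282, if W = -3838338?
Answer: 213241/535 + sqrt(3716282)/857282 ≈ 398.58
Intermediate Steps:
K(U, x) = -78 + 6*x (K(U, x) = 6*(x - 13) = 6*(-13 + x) = -78 + 6*x)
W/K(-1144, -1592) + sqrt(1623165 + 2093117)/857282 = -3838338/(-78 + 6*(-1592)) + sqrt(1623165 + 2093117)/857282 = -3838338/(-78 - 9552) + sqrt(3716282)*(1/857282) = -3838338/(-9630) + sqrt(3716282)/857282 = -3838338*(-1/9630) + sqrt(3716282)/857282 = 213241/535 + sqrt(3716282)/857282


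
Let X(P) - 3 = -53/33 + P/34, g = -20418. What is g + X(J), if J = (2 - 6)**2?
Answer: -11453452/561 ≈ -20416.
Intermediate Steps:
J = 16 (J = (-4)**2 = 16)
X(P) = 46/33 + P/34 (X(P) = 3 + (-53/33 + P/34) = 46/33 + P/34)
g + X(J) = -20418 + (46/33 + (1/34)*16) = -20418 + (46/33 + 8/17) = -20418 + 1046/561 = -11453452/561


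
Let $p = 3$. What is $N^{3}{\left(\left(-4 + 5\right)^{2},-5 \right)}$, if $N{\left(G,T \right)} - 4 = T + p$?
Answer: $8$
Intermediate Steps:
$N{\left(G,T \right)} = 7 + T$ ($N{\left(G,T \right)} = 4 + \left(T + 3\right) = 4 + \left(3 + T\right) = 7 + T$)
$N^{3}{\left(\left(-4 + 5\right)^{2},-5 \right)} = \left(7 - 5\right)^{3} = 2^{3} = 8$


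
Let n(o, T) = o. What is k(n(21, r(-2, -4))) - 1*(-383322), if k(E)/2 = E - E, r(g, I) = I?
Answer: 383322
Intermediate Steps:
k(E) = 0 (k(E) = 2*(E - E) = 2*0 = 0)
k(n(21, r(-2, -4))) - 1*(-383322) = 0 - 1*(-383322) = 0 + 383322 = 383322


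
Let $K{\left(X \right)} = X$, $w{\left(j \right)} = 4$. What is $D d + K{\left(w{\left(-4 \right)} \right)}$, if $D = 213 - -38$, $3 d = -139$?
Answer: $- \frac{34877}{3} \approx -11626.0$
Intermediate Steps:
$d = - \frac{139}{3}$ ($d = \frac{1}{3} \left(-139\right) = - \frac{139}{3} \approx -46.333$)
$D = 251$ ($D = 213 + 38 = 251$)
$D d + K{\left(w{\left(-4 \right)} \right)} = 251 \left(- \frac{139}{3}\right) + 4 = - \frac{34889}{3} + 4 = - \frac{34877}{3}$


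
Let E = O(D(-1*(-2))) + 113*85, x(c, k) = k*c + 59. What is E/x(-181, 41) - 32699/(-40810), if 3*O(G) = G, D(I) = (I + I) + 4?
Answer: -113519129/225332415 ≈ -0.50379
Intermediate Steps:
D(I) = 4 + 2*I (D(I) = 2*I + 4 = 4 + 2*I)
O(G) = G/3
x(c, k) = 59 + c*k (x(c, k) = c*k + 59 = 59 + c*k)
E = 28823/3 (E = (4 + 2*(-1*(-2)))/3 + 113*85 = (4 + 2*2)/3 + 9605 = (4 + 4)/3 + 9605 = (⅓)*8 + 9605 = 8/3 + 9605 = 28823/3 ≈ 9607.7)
E/x(-181, 41) - 32699/(-40810) = 28823/(3*(59 - 181*41)) - 32699/(-40810) = 28823/(3*(59 - 7421)) - 32699*(-1/40810) = (28823/3)/(-7362) + 32699/40810 = (28823/3)*(-1/7362) + 32699/40810 = -28823/22086 + 32699/40810 = -113519129/225332415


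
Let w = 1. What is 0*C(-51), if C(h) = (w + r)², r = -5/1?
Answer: 0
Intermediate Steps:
r = -5 (r = -5*1 = -5)
C(h) = 16 (C(h) = (1 - 5)² = (-4)² = 16)
0*C(-51) = 0*16 = 0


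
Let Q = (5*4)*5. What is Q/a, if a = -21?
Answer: -100/21 ≈ -4.7619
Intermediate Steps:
Q = 100 (Q = 20*5 = 100)
Q/a = 100/(-21) = 100*(-1/21) = -100/21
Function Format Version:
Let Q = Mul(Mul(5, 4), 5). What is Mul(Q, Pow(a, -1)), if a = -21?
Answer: Rational(-100, 21) ≈ -4.7619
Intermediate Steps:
Q = 100 (Q = Mul(20, 5) = 100)
Mul(Q, Pow(a, -1)) = Mul(100, Pow(-21, -1)) = Mul(100, Rational(-1, 21)) = Rational(-100, 21)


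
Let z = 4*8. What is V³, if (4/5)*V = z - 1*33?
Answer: -125/64 ≈ -1.9531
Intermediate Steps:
z = 32
V = -5/4 (V = 5*(32 - 1*33)/4 = 5*(32 - 33)/4 = (5/4)*(-1) = -5/4 ≈ -1.2500)
V³ = (-5/4)³ = -125/64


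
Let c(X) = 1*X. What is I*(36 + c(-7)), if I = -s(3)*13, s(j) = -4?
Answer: 1508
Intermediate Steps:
c(X) = X
I = 52 (I = -(-4)*13 = -1*(-52) = 52)
I*(36 + c(-7)) = 52*(36 - 7) = 52*29 = 1508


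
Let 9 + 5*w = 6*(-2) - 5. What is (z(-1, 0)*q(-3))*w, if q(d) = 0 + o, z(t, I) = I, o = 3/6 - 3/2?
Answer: 0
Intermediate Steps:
o = -1 (o = 3*(⅙) - 3*½ = ½ - 3/2 = -1)
q(d) = -1 (q(d) = 0 - 1 = -1)
w = -26/5 (w = -9/5 + (6*(-2) - 5)/5 = -9/5 + (-12 - 5)/5 = -9/5 + (⅕)*(-17) = -9/5 - 17/5 = -26/5 ≈ -5.2000)
(z(-1, 0)*q(-3))*w = (0*(-1))*(-26/5) = 0*(-26/5) = 0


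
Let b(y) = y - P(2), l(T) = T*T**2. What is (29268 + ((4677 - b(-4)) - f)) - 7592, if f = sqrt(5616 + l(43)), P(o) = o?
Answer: 26359 - sqrt(85123) ≈ 26067.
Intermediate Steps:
l(T) = T**3
f = sqrt(85123) (f = sqrt(5616 + 43**3) = sqrt(5616 + 79507) = sqrt(85123) ≈ 291.76)
b(y) = -2 + y (b(y) = y - 1*2 = y - 2 = -2 + y)
(29268 + ((4677 - b(-4)) - f)) - 7592 = (29268 + ((4677 - (-2 - 4)) - sqrt(85123))) - 7592 = (29268 + ((4677 - 1*(-6)) - sqrt(85123))) - 7592 = (29268 + ((4677 + 6) - sqrt(85123))) - 7592 = (29268 + (4683 - sqrt(85123))) - 7592 = (33951 - sqrt(85123)) - 7592 = 26359 - sqrt(85123)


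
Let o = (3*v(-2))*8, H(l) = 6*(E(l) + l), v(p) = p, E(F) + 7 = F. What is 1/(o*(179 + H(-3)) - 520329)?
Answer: -1/525177 ≈ -1.9041e-6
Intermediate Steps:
E(F) = -7 + F
H(l) = -42 + 12*l (H(l) = 6*((-7 + l) + l) = 6*(-7 + 2*l) = -42 + 12*l)
o = -48 (o = (3*(-2))*8 = -6*8 = -48)
1/(o*(179 + H(-3)) - 520329) = 1/(-48*(179 + (-42 + 12*(-3))) - 520329) = 1/(-48*(179 + (-42 - 36)) - 520329) = 1/(-48*(179 - 78) - 520329) = 1/(-48*101 - 520329) = 1/(-4848 - 520329) = 1/(-525177) = -1/525177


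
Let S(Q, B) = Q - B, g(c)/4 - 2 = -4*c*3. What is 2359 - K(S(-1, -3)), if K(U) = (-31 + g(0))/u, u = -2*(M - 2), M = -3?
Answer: 23613/10 ≈ 2361.3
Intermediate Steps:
g(c) = 8 - 48*c (g(c) = 8 + 4*(-4*c*3) = 8 + 4*(-12*c) = 8 - 48*c)
u = 10 (u = -2*(-3 - 2) = -2*(-5) = 10)
K(U) = -23/10 (K(U) = (-31 + (8 - 48*0))/10 = (-31 + (8 + 0))*(1/10) = (-31 + 8)*(1/10) = -23*1/10 = -23/10)
2359 - K(S(-1, -3)) = 2359 - 1*(-23/10) = 2359 + 23/10 = 23613/10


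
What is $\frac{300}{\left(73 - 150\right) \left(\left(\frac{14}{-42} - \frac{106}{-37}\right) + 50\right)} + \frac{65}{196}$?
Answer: $\frac{462395}{1795948} \approx 0.25747$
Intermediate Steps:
$\frac{300}{\left(73 - 150\right) \left(\left(\frac{14}{-42} - \frac{106}{-37}\right) + 50\right)} + \frac{65}{196} = \frac{300}{\left(-77\right) \left(\left(14 \left(- \frac{1}{42}\right) - - \frac{106}{37}\right) + 50\right)} + 65 \cdot \frac{1}{196} = \frac{300}{\left(-77\right) \left(\left(- \frac{1}{3} + \frac{106}{37}\right) + 50\right)} + \frac{65}{196} = \frac{300}{\left(-77\right) \left(\frac{281}{111} + 50\right)} + \frac{65}{196} = \frac{300}{\left(-77\right) \frac{5831}{111}} + \frac{65}{196} = \frac{300}{- \frac{448987}{111}} + \frac{65}{196} = 300 \left(- \frac{111}{448987}\right) + \frac{65}{196} = - \frac{33300}{448987} + \frac{65}{196} = \frac{462395}{1795948}$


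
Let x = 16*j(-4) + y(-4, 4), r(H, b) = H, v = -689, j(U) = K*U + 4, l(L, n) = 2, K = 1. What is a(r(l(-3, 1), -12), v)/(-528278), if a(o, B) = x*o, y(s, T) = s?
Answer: 4/264139 ≈ 1.5144e-5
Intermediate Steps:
j(U) = 4 + U (j(U) = 1*U + 4 = U + 4 = 4 + U)
x = -4 (x = 16*(4 - 4) - 4 = 16*0 - 4 = 0 - 4 = -4)
a(o, B) = -4*o
a(r(l(-3, 1), -12), v)/(-528278) = -4*2/(-528278) = -8*(-1/528278) = 4/264139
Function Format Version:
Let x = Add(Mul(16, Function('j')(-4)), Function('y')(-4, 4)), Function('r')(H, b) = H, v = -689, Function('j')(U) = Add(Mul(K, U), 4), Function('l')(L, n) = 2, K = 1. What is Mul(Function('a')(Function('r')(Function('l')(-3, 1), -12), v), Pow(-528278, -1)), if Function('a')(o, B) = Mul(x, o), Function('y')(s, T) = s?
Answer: Rational(4, 264139) ≈ 1.5144e-5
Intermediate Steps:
Function('j')(U) = Add(4, U) (Function('j')(U) = Add(Mul(1, U), 4) = Add(U, 4) = Add(4, U))
x = -4 (x = Add(Mul(16, Add(4, -4)), -4) = Add(Mul(16, 0), -4) = Add(0, -4) = -4)
Function('a')(o, B) = Mul(-4, o)
Mul(Function('a')(Function('r')(Function('l')(-3, 1), -12), v), Pow(-528278, -1)) = Mul(Mul(-4, 2), Pow(-528278, -1)) = Mul(-8, Rational(-1, 528278)) = Rational(4, 264139)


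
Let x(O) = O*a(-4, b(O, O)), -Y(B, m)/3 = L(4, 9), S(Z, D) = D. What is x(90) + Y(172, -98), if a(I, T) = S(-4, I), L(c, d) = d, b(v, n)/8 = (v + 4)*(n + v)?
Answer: -387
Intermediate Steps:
b(v, n) = 8*(4 + v)*(n + v) (b(v, n) = 8*((v + 4)*(n + v)) = 8*((4 + v)*(n + v)) = 8*(4 + v)*(n + v))
Y(B, m) = -27 (Y(B, m) = -3*9 = -27)
a(I, T) = I
x(O) = -4*O (x(O) = O*(-4) = -4*O)
x(90) + Y(172, -98) = -4*90 - 27 = -360 - 27 = -387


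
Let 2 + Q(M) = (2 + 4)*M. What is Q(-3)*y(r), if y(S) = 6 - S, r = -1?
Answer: -140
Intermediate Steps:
Q(M) = -2 + 6*M (Q(M) = -2 + (2 + 4)*M = -2 + 6*M)
Q(-3)*y(r) = (-2 + 6*(-3))*(6 - 1*(-1)) = (-2 - 18)*(6 + 1) = -20*7 = -140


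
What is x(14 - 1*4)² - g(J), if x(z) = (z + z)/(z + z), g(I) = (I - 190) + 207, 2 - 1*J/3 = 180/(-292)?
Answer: -1741/73 ≈ -23.849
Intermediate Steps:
J = 573/73 (J = 6 - 540/(-292) = 6 - 540*(-1)/292 = 6 - 3*(-45/73) = 6 + 135/73 = 573/73 ≈ 7.8493)
g(I) = 17 + I (g(I) = (-190 + I) + 207 = 17 + I)
x(z) = 1 (x(z) = (2*z)/((2*z)) = (2*z)*(1/(2*z)) = 1)
x(14 - 1*4)² - g(J) = 1² - (17 + 573/73) = 1 - 1*1814/73 = 1 - 1814/73 = -1741/73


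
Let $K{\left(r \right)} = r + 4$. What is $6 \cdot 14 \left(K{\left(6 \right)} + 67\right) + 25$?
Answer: $6493$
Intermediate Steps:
$K{\left(r \right)} = 4 + r$
$6 \cdot 14 \left(K{\left(6 \right)} + 67\right) + 25 = 6 \cdot 14 \left(\left(4 + 6\right) + 67\right) + 25 = 84 \left(10 + 67\right) + 25 = 84 \cdot 77 + 25 = 6468 + 25 = 6493$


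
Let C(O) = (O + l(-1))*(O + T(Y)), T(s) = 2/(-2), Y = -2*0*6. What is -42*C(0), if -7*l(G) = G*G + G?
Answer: 0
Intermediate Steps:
l(G) = -G/7 - G**2/7 (l(G) = -(G*G + G)/7 = -(G**2 + G)/7 = -(G + G**2)/7 = -G/7 - G**2/7)
Y = 0 (Y = 0*6 = 0)
T(s) = -1 (T(s) = 2*(-1/2) = -1)
C(O) = O*(-1 + O) (C(O) = (O - 1/7*(-1)*(1 - 1))*(O - 1) = (O - 1/7*(-1)*0)*(-1 + O) = (O + 0)*(-1 + O) = O*(-1 + O))
-42*C(0) = -0*(-1 + 0) = -0*(-1) = -42*0 = 0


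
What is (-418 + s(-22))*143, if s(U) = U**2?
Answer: 9438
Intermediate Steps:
(-418 + s(-22))*143 = (-418 + (-22)**2)*143 = (-418 + 484)*143 = 66*143 = 9438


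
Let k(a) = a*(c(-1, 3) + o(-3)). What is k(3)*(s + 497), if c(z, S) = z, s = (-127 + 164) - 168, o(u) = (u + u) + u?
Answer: -10980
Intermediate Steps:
o(u) = 3*u (o(u) = 2*u + u = 3*u)
s = -131 (s = 37 - 168 = -131)
k(a) = -10*a (k(a) = a*(-1 + 3*(-3)) = a*(-1 - 9) = a*(-10) = -10*a)
k(3)*(s + 497) = (-10*3)*(-131 + 497) = -30*366 = -10980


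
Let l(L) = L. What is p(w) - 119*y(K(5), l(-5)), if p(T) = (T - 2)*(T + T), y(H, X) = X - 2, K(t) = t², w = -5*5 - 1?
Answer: 2289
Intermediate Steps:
w = -26 (w = -25 - 1 = -26)
y(H, X) = -2 + X
p(T) = 2*T*(-2 + T) (p(T) = (-2 + T)*(2*T) = 2*T*(-2 + T))
p(w) - 119*y(K(5), l(-5)) = 2*(-26)*(-2 - 26) - 119*(-2 - 5) = 2*(-26)*(-28) - 119*(-7) = 1456 + 833 = 2289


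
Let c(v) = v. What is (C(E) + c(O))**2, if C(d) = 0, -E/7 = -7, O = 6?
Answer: 36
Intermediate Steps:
E = 49 (E = -7*(-7) = 49)
(C(E) + c(O))**2 = (0 + 6)**2 = 6**2 = 36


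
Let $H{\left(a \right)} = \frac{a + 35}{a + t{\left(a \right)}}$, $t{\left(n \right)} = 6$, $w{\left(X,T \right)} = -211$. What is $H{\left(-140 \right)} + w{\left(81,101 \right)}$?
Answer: $- \frac{28169}{134} \approx -210.22$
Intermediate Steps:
$H{\left(a \right)} = \frac{35 + a}{6 + a}$ ($H{\left(a \right)} = \frac{a + 35}{a + 6} = \frac{35 + a}{6 + a}$)
$H{\left(-140 \right)} + w{\left(81,101 \right)} = \frac{35 - 140}{6 - 140} - 211 = \frac{1}{-134} \left(-105\right) - 211 = \left(- \frac{1}{134}\right) \left(-105\right) - 211 = \frac{105}{134} - 211 = - \frac{28169}{134}$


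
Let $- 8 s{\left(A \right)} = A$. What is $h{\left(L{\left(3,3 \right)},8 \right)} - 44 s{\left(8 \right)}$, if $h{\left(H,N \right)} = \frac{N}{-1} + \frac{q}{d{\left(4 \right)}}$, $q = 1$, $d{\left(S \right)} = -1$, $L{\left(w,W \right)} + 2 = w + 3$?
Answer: $35$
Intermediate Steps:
$L{\left(w,W \right)} = 1 + w$ ($L{\left(w,W \right)} = -2 + \left(w + 3\right) = -2 + \left(3 + w\right) = 1 + w$)
$s{\left(A \right)} = - \frac{A}{8}$
$h{\left(H,N \right)} = -1 - N$ ($h{\left(H,N \right)} = \frac{N}{-1} + 1 \frac{1}{-1} = N \left(-1\right) + 1 \left(-1\right) = - N - 1 = -1 - N$)
$h{\left(L{\left(3,3 \right)},8 \right)} - 44 s{\left(8 \right)} = \left(-1 - 8\right) - 44 \left(\left(- \frac{1}{8}\right) 8\right) = \left(-1 - 8\right) - -44 = -9 + 44 = 35$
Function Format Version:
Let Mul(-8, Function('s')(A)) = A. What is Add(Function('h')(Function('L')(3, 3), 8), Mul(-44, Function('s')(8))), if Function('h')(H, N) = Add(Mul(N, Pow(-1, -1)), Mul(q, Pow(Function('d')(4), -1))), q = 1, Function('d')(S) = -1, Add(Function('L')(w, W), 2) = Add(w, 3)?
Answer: 35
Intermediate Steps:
Function('L')(w, W) = Add(1, w) (Function('L')(w, W) = Add(-2, Add(w, 3)) = Add(-2, Add(3, w)) = Add(1, w))
Function('s')(A) = Mul(Rational(-1, 8), A)
Function('h')(H, N) = Add(-1, Mul(-1, N)) (Function('h')(H, N) = Add(Mul(N, Pow(-1, -1)), Mul(1, Pow(-1, -1))) = Add(Mul(N, -1), Mul(1, -1)) = Add(Mul(-1, N), -1) = Add(-1, Mul(-1, N)))
Add(Function('h')(Function('L')(3, 3), 8), Mul(-44, Function('s')(8))) = Add(Add(-1, Mul(-1, 8)), Mul(-44, Mul(Rational(-1, 8), 8))) = Add(Add(-1, -8), Mul(-44, -1)) = Add(-9, 44) = 35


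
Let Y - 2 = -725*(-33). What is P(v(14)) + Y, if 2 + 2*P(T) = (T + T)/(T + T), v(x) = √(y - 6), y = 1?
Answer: 47853/2 ≈ 23927.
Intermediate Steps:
v(x) = I*√5 (v(x) = √(1 - 6) = √(-5) = I*√5)
Y = 23927 (Y = 2 - 725*(-33) = 2 + 23925 = 23927)
P(T) = -½ (P(T) = -1 + ((T + T)/(T + T))/2 = -1 + ((2*T)/((2*T)))/2 = -1 + ((2*T)*(1/(2*T)))/2 = -1 + (½)*1 = -1 + ½ = -½)
P(v(14)) + Y = -½ + 23927 = 47853/2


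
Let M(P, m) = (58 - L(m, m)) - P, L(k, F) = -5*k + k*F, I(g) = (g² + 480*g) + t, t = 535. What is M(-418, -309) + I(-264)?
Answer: -153039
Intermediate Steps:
I(g) = 535 + g² + 480*g (I(g) = (g² + 480*g) + 535 = 535 + g² + 480*g)
L(k, F) = -5*k + F*k
M(P, m) = 58 - P - m*(-5 + m) (M(P, m) = (58 - m*(-5 + m)) - P = 58 - P - m*(-5 + m))
M(-418, -309) + I(-264) = (58 - 1*(-418) - 1*(-309)*(-5 - 309)) + (535 + (-264)² + 480*(-264)) = (58 + 418 - 1*(-309)*(-314)) + (535 + 69696 - 126720) = (58 + 418 - 97026) - 56489 = -96550 - 56489 = -153039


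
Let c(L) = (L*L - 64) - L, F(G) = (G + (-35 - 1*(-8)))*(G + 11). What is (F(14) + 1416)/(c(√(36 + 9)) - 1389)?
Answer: -1536128/1982419 + 3273*√5/1982419 ≈ -0.77118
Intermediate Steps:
F(G) = (-27 + G)*(11 + G) (F(G) = (G + (-35 + 8))*(11 + G) = (G - 27)*(11 + G) = (-27 + G)*(11 + G))
c(L) = -64 + L² - L (c(L) = (L² - 64) - L = (-64 + L²) - L = -64 + L² - L)
(F(14) + 1416)/(c(√(36 + 9)) - 1389) = ((-297 + 14² - 16*14) + 1416)/((-64 + (√(36 + 9))² - √(36 + 9)) - 1389) = ((-297 + 196 - 224) + 1416)/((-64 + (√45)² - √45) - 1389) = (-325 + 1416)/((-64 + (3*√5)² - 3*√5) - 1389) = 1091/((-64 + 45 - 3*√5) - 1389) = 1091/((-19 - 3*√5) - 1389) = 1091/(-1408 - 3*√5)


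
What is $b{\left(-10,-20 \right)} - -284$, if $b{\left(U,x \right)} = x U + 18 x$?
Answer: $124$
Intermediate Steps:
$b{\left(U,x \right)} = 18 x + U x$ ($b{\left(U,x \right)} = U x + 18 x = 18 x + U x$)
$b{\left(-10,-20 \right)} - -284 = - 20 \left(18 - 10\right) - -284 = \left(-20\right) 8 + 284 = -160 + 284 = 124$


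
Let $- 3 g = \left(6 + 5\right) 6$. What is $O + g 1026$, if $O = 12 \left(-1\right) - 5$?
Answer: $-22589$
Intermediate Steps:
$g = -22$ ($g = - \frac{\left(6 + 5\right) 6}{3} = - \frac{11 \cdot 6}{3} = \left(- \frac{1}{3}\right) 66 = -22$)
$O = -17$ ($O = -12 - 5 = -17$)
$O + g 1026 = -17 - 22572 = -22589$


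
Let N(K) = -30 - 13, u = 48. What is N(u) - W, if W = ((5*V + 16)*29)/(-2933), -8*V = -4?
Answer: -251165/5866 ≈ -42.817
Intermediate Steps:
V = 1/2 (V = -1/8*(-4) = 1/2 ≈ 0.50000)
N(K) = -43
W = -1073/5866 (W = ((5*(1/2) + 16)*29)/(-2933) = ((5/2 + 16)*29)*(-1/2933) = ((37/2)*29)*(-1/2933) = (1073/2)*(-1/2933) = -1073/5866 ≈ -0.18292)
N(u) - W = -43 - 1*(-1073/5866) = -43 + 1073/5866 = -251165/5866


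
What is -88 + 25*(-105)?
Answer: -2713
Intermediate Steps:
-88 + 25*(-105) = -88 - 2625 = -2713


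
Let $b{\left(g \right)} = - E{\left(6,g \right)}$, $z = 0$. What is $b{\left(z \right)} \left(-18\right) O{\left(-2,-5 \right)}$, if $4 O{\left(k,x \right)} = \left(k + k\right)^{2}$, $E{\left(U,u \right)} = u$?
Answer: $0$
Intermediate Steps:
$b{\left(g \right)} = - g$
$O{\left(k,x \right)} = k^{2}$ ($O{\left(k,x \right)} = \frac{\left(k + k\right)^{2}}{4} = \frac{\left(2 k\right)^{2}}{4} = \frac{4 k^{2}}{4} = k^{2}$)
$b{\left(z \right)} \left(-18\right) O{\left(-2,-5 \right)} = \left(-1\right) 0 \left(-18\right) \left(-2\right)^{2} = 0 \left(-18\right) 4 = 0 \cdot 4 = 0$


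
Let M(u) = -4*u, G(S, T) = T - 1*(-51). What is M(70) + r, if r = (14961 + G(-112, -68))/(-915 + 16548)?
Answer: -4362296/15633 ≈ -279.04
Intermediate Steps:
G(S, T) = 51 + T (G(S, T) = T + 51 = 51 + T)
r = 14944/15633 (r = (14961 + (51 - 68))/(-915 + 16548) = (14961 - 17)/15633 = 14944*(1/15633) = 14944/15633 ≈ 0.95593)
M(70) + r = -4*70 + 14944/15633 = -280 + 14944/15633 = -4362296/15633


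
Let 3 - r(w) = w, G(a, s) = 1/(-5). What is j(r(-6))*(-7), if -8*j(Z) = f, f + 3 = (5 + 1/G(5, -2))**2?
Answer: -21/8 ≈ -2.6250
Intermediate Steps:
G(a, s) = -1/5
r(w) = 3 - w
f = -3 (f = -3 + (5 + 1/(-1/5))**2 = -3 + (5 - 5)**2 = -3 + 0**2 = -3 + 0 = -3)
j(Z) = 3/8 (j(Z) = -1/8*(-3) = 3/8)
j(r(-6))*(-7) = (3/8)*(-7) = -21/8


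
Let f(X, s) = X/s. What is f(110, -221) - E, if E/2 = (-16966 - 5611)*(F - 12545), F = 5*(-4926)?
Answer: -370970589060/221 ≈ -1.6786e+9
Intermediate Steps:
F = -24630
E = 1678599950 (E = 2*((-16966 - 5611)*(-24630 - 12545)) = 2*(-22577*(-37175)) = 2*839299975 = 1678599950)
f(110, -221) - E = 110/(-221) - 1*1678599950 = 110*(-1/221) - 1678599950 = -110/221 - 1678599950 = -370970589060/221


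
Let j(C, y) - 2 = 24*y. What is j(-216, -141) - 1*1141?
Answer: -4523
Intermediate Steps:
j(C, y) = 2 + 24*y
j(-216, -141) - 1*1141 = (2 + 24*(-141)) - 1*1141 = (2 - 3384) - 1141 = -3382 - 1141 = -4523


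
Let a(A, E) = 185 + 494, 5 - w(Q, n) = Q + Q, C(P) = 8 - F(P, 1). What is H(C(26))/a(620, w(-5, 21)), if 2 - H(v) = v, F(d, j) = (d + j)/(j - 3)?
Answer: -39/1358 ≈ -0.028719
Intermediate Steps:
F(d, j) = (d + j)/(-3 + j)
C(P) = 17/2 + P/2 (C(P) = 8 - (P + 1)/(-3 + 1) = 8 - (1 + P)/(-2) = 8 - (-1)*(1 + P)/2 = 8 - (-½ - P/2) = 8 + (½ + P/2) = 17/2 + P/2)
H(v) = 2 - v
w(Q, n) = 5 - 2*Q (w(Q, n) = 5 - (Q + Q) = 5 - 2*Q)
a(A, E) = 679
H(C(26))/a(620, w(-5, 21)) = (2 - (17/2 + (½)*26))/679 = (2 - (17/2 + 13))*(1/679) = (2 - 1*43/2)*(1/679) = (2 - 43/2)*(1/679) = -39/2*1/679 = -39/1358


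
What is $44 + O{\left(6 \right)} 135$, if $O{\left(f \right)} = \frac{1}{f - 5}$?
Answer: $179$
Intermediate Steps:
$O{\left(f \right)} = \frac{1}{-5 + f}$
$44 + O{\left(6 \right)} 135 = 44 + \frac{1}{-5 + 6} \cdot 135 = 44 + 1^{-1} \cdot 135 = 44 + 1 \cdot 135 = 44 + 135 = 179$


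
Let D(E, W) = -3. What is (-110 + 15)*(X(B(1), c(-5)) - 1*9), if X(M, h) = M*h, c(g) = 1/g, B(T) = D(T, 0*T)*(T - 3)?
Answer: 969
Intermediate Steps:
B(T) = 9 - 3*T (B(T) = -3*(T - 3) = -3*(-3 + T) = 9 - 3*T)
(-110 + 15)*(X(B(1), c(-5)) - 1*9) = (-110 + 15)*((9 - 3*1)/(-5) - 1*9) = -95*((9 - 3)*(-⅕) - 9) = -95*(6*(-⅕) - 9) = -95*(-6/5 - 9) = -95*(-51/5) = 969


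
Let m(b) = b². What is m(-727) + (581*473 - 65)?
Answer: 803277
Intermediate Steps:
m(-727) + (581*473 - 65) = (-727)² + (581*473 - 65) = 528529 + (274813 - 65) = 528529 + 274748 = 803277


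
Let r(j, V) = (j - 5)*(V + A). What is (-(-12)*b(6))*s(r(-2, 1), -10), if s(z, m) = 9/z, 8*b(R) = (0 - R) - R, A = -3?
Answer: -81/7 ≈ -11.571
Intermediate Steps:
b(R) = -R/4 (b(R) = ((0 - R) - R)/8 = (-R - R)/8 = (-2*R)/8 = -R/4)
r(j, V) = (-5 + j)*(-3 + V) (r(j, V) = (j - 5)*(V - 3) = (-5 + j)*(-3 + V))
(-(-12)*b(6))*s(r(-2, 1), -10) = (-(-12)*(-¼*6))*(9/(15 - 5*1 - 3*(-2) + 1*(-2))) = (-(-12)*(-3)/2)*(9/(15 - 5 + 6 - 2)) = (-12*3/2)*(9/14) = -162/14 = -18*9/14 = -81/7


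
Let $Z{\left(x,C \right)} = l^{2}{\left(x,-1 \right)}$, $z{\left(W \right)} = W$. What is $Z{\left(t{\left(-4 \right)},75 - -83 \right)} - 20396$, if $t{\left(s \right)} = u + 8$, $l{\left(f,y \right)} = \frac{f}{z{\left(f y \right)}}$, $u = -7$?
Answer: $-20395$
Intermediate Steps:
$l{\left(f,y \right)} = \frac{1}{y}$ ($l{\left(f,y \right)} = \frac{f}{f y} = f \frac{1}{f y} = \frac{1}{y}$)
$t{\left(s \right)} = 1$ ($t{\left(s \right)} = -7 + 8 = 1$)
$Z{\left(x,C \right)} = 1$ ($Z{\left(x,C \right)} = \left(\frac{1}{-1}\right)^{2} = \left(-1\right)^{2} = 1$)
$Z{\left(t{\left(-4 \right)},75 - -83 \right)} - 20396 = 1 - 20396 = -20395$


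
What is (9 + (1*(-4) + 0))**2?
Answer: 25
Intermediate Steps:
(9 + (1*(-4) + 0))**2 = (9 + (-4 + 0))**2 = (9 - 4)**2 = 5**2 = 25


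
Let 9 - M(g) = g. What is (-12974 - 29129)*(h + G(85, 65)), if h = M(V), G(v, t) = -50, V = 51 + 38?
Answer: 5473390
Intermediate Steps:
V = 89
M(g) = 9 - g
h = -80 (h = 9 - 1*89 = 9 - 89 = -80)
(-12974 - 29129)*(h + G(85, 65)) = (-12974 - 29129)*(-80 - 50) = -42103*(-130) = 5473390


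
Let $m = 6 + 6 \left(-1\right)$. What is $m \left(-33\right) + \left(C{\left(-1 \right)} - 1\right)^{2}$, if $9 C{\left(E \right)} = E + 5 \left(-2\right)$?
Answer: $\frac{400}{81} \approx 4.9383$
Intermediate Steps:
$C{\left(E \right)} = - \frac{10}{9} + \frac{E}{9}$ ($C{\left(E \right)} = \frac{E + 5 \left(-2\right)}{9} = \frac{E - 10}{9} = \frac{-10 + E}{9} = - \frac{10}{9} + \frac{E}{9}$)
$m = 0$ ($m = 6 - 6 = 0$)
$m \left(-33\right) + \left(C{\left(-1 \right)} - 1\right)^{2} = 0 \left(-33\right) + \left(\left(- \frac{10}{9} + \frac{1}{9} \left(-1\right)\right) - 1\right)^{2} = 0 + \left(\left(- \frac{10}{9} - \frac{1}{9}\right) - 1\right)^{2} = 0 + \left(- \frac{11}{9} - 1\right)^{2} = 0 + \left(- \frac{20}{9}\right)^{2} = 0 + \frac{400}{81} = \frac{400}{81}$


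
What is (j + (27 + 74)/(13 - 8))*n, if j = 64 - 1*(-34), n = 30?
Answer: 3546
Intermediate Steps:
j = 98 (j = 64 + 34 = 98)
(j + (27 + 74)/(13 - 8))*n = (98 + (27 + 74)/(13 - 8))*30 = (98 + 101/5)*30 = (591/5)*30 = 3546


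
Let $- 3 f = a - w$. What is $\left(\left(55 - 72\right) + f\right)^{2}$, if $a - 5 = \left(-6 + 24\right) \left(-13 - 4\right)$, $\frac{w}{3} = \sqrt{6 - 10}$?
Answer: $\frac{62464}{9} + \frac{1000 i}{3} \approx 6940.4 + 333.33 i$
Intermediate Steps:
$w = 6 i$ ($w = 3 \sqrt{6 - 10} = 3 \sqrt{-4} = 3 \cdot 2 i = 6 i \approx 6.0 i$)
$a = -301$ ($a = 5 + \left(-6 + 24\right) \left(-13 - 4\right) = 5 + 18 \left(-17\right) = 5 - 306 = -301$)
$f = \frac{301}{3} + 2 i$ ($f = - \frac{-301 - 6 i}{3} = \frac{301}{3} + 2 i \approx 100.33 + 2.0 i$)
$\left(\left(55 - 72\right) + f\right)^{2} = \left(\left(55 - 72\right) + \left(\frac{301}{3} + 2 i\right)\right)^{2} = \left(-17 + \left(\frac{301}{3} + 2 i\right)\right)^{2} = \left(\frac{250}{3} + 2 i\right)^{2}$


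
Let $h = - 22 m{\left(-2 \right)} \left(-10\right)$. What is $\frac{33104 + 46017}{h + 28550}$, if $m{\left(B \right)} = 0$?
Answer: $\frac{79121}{28550} \approx 2.7713$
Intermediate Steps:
$h = 0$ ($h = \left(-22\right) 0 \left(-10\right) = 0 \left(-10\right) = 0$)
$\frac{33104 + 46017}{h + 28550} = \frac{33104 + 46017}{0 + 28550} = \frac{79121}{28550}$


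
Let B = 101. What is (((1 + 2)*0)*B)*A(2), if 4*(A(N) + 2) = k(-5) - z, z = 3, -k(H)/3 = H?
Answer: 0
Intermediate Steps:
k(H) = -3*H
A(N) = 1 (A(N) = -2 + (-3*(-5) - 1*3)/4 = -2 + (15 - 3)/4 = -2 + (¼)*12 = -2 + 3 = 1)
(((1 + 2)*0)*B)*A(2) = (((1 + 2)*0)*101)*1 = ((3*0)*101)*1 = (0*101)*1 = 0*1 = 0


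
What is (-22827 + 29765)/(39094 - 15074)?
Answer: 3469/12010 ≈ 0.28884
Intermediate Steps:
(-22827 + 29765)/(39094 - 15074) = 6938/24020 = 6938*(1/24020) = 3469/12010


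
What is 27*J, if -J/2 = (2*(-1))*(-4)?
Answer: -432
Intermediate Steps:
J = -16 (J = -2*2*(-1)*(-4) = -(-4)*(-4) = -2*8 = -16)
27*J = 27*(-16) = -432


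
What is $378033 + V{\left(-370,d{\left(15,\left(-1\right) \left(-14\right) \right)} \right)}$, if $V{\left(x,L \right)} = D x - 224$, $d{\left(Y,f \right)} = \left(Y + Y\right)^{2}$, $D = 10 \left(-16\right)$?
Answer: $437009$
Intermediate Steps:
$D = -160$
$d{\left(Y,f \right)} = 4 Y^{2}$ ($d{\left(Y,f \right)} = \left(2 Y\right)^{2} = 4 Y^{2}$)
$V{\left(x,L \right)} = -224 - 160 x$ ($V{\left(x,L \right)} = - 160 x - 224 = -224 - 160 x$)
$378033 + V{\left(-370,d{\left(15,\left(-1\right) \left(-14\right) \right)} \right)} = 378033 - -58976 = 378033 + \left(-224 + 59200\right) = 378033 + 58976 = 437009$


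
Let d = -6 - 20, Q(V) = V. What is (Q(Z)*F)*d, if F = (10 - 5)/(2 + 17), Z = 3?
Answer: -390/19 ≈ -20.526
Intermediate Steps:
d = -26
F = 5/19 ≈ 0.26316
(Q(Z)*F)*d = (3*(5/19))*(-26) = (15/19)*(-26) = -390/19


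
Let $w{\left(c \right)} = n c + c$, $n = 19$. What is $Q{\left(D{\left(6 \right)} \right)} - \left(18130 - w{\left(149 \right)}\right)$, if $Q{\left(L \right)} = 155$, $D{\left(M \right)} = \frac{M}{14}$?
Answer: $-14995$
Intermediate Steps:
$D{\left(M \right)} = \frac{M}{14}$ ($D{\left(M \right)} = M \frac{1}{14} = \frac{M}{14}$)
$w{\left(c \right)} = 20 c$ ($w{\left(c \right)} = 19 c + c = 20 c$)
$Q{\left(D{\left(6 \right)} \right)} - \left(18130 - w{\left(149 \right)}\right) = 155 - \left(18130 - 20 \cdot 149\right) = 155 - \left(18130 - 2980\right) = 155 - 15150 = -14995$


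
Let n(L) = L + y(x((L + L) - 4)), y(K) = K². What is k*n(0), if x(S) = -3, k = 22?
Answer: 198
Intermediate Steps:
n(L) = 9 + L (n(L) = L + (-3)² = L + 9 = 9 + L)
k*n(0) = 22*(9 + 0) = 22*9 = 198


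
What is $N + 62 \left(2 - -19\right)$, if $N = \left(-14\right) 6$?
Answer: $1218$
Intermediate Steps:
$N = -84$
$N + 62 \left(2 - -19\right) = -84 + 62 \left(2 - -19\right) = -84 + 62 \left(2 + 19\right) = -84 + 62 \cdot 21 = -84 + 1302 = 1218$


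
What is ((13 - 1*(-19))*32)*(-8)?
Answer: -8192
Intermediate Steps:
((13 - 1*(-19))*32)*(-8) = ((13 + 19)*32)*(-8) = (32*32)*(-8) = 1024*(-8) = -8192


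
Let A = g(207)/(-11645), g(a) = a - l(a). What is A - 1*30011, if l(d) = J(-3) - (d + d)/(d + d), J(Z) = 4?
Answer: -20557547/685 ≈ -30011.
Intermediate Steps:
l(d) = 3 (l(d) = 4 - (d + d)/(d + d) = 4 - 2*d/(2*d) = 4 - 2*d*1/(2*d) = 4 - 1*1 = 4 - 1 = 3)
g(a) = -3 + a (g(a) = a - 1*3 = a - 3 = -3 + a)
A = -12/685 (A = (-3 + 207)/(-11645) = 204*(-1/11645) = -12/685 ≈ -0.017518)
A - 1*30011 = -12/685 - 1*30011 = -12/685 - 30011 = -20557547/685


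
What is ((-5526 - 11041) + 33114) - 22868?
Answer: -6321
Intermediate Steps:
((-5526 - 11041) + 33114) - 22868 = (-16567 + 33114) - 22868 = 16547 - 22868 = -6321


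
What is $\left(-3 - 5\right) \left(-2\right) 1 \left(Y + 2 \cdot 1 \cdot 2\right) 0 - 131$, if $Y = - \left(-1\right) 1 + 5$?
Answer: $-131$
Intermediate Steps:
$Y = 6$ ($Y = \left(-1\right) \left(-1\right) + 5 = 1 + 5 = 6$)
$\left(-3 - 5\right) \left(-2\right) 1 \left(Y + 2 \cdot 1 \cdot 2\right) 0 - 131 = \left(-3 - 5\right) \left(-2\right) 1 \left(6 + 2 \cdot 1 \cdot 2\right) 0 - 131 = \left(-8\right) \left(-2\right) 1 \left(6 + 2 \cdot 2\right) 0 - 131 = 16 \cdot 1 \left(6 + 4\right) 0 - 131 = 16 \cdot 1 \cdot 10 \cdot 0 - 131 = 16 \cdot 1 \cdot 0 - 131 = 16 \cdot 0 - 131 = 0 - 131 = -131$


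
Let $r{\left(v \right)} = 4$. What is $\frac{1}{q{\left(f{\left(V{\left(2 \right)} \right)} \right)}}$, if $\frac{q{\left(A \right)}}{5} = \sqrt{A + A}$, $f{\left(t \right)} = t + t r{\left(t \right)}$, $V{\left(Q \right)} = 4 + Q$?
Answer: $\frac{\sqrt{15}}{150} \approx 0.02582$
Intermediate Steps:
$f{\left(t \right)} = 5 t$ ($f{\left(t \right)} = t + t 4 = t + 4 t = 5 t$)
$q{\left(A \right)} = 5 \sqrt{2} \sqrt{A}$ ($q{\left(A \right)} = 5 \sqrt{A + A} = 5 \sqrt{2 A} = 5 \sqrt{2} \sqrt{A}$)
$\frac{1}{q{\left(f{\left(V{\left(2 \right)} \right)} \right)}} = \frac{1}{5 \sqrt{2} \sqrt{5 \left(4 + 2\right)}} = \frac{1}{5 \sqrt{2} \sqrt{5 \cdot 6}} = \frac{1}{5 \sqrt{2} \sqrt{30}} = \frac{1}{10 \sqrt{15}} = \frac{\sqrt{15}}{150}$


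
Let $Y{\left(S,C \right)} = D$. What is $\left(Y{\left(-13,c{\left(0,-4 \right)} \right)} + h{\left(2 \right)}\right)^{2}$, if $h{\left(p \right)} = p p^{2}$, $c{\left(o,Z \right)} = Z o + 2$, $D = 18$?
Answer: $676$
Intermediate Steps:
$c{\left(o,Z \right)} = 2 + Z o$
$Y{\left(S,C \right)} = 18$
$h{\left(p \right)} = p^{3}$
$\left(Y{\left(-13,c{\left(0,-4 \right)} \right)} + h{\left(2 \right)}\right)^{2} = \left(18 + 2^{3}\right)^{2} = \left(18 + 8\right)^{2} = 26^{2} = 676$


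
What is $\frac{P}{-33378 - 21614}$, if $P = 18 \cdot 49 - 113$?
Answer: $- \frac{769}{54992} \approx -0.013984$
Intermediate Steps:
$P = 769$ ($P = 882 - 113 = 769$)
$\frac{P}{-33378 - 21614} = \frac{769}{-33378 - 21614} = \frac{769}{-54992} = 769 \left(- \frac{1}{54992}\right) = - \frac{769}{54992}$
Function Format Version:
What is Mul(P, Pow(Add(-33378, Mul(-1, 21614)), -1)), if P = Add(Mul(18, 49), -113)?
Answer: Rational(-769, 54992) ≈ -0.013984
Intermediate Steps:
P = 769 (P = Add(882, -113) = 769)
Mul(P, Pow(Add(-33378, Mul(-1, 21614)), -1)) = Mul(769, Pow(Add(-33378, Mul(-1, 21614)), -1)) = Mul(769, Pow(Add(-33378, -21614), -1)) = Mul(769, Pow(-54992, -1)) = Mul(769, Rational(-1, 54992)) = Rational(-769, 54992)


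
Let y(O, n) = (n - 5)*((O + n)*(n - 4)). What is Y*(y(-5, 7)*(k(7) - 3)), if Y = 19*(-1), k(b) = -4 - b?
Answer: 3192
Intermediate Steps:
y(O, n) = (-5 + n)*(-4 + n)*(O + n) (y(O, n) = (-5 + n)*((O + n)*(-4 + n)) = (-5 + n)*((-4 + n)*(O + n)) = (-5 + n)*(-4 + n)*(O + n))
Y = -19
Y*(y(-5, 7)*(k(7) - 3)) = -19*(7³ - 9*7² + 20*(-5) + 20*7 - 5*7² - 9*(-5)*7)*((-4 - 1*7) - 3) = -19*(343 - 9*49 - 100 + 140 - 5*49 + 315)*((-4 - 7) - 3) = -19*(343 - 441 - 100 + 140 - 245 + 315)*(-11 - 3) = -228*(-14) = -19*(-168) = 3192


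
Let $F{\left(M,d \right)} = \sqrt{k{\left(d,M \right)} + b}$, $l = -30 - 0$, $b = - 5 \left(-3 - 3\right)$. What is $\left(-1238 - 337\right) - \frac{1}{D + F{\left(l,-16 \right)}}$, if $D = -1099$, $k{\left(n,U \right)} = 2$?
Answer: $- \frac{1902235076}{1207769} + \frac{4 \sqrt{2}}{1207769} \approx -1575.0$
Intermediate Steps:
$b = 30$ ($b = \left(-5\right) \left(-6\right) = 30$)
$l = -30$ ($l = -30 + 0 = -30$)
$F{\left(M,d \right)} = 4 \sqrt{2}$ ($F{\left(M,d \right)} = \sqrt{2 + 30} = \sqrt{32} = 4 \sqrt{2}$)
$\left(-1238 - 337\right) - \frac{1}{D + F{\left(l,-16 \right)}} = \left(-1238 - 337\right) - \frac{1}{-1099 + 4 \sqrt{2}} = -1575 - \frac{1}{-1099 + 4 \sqrt{2}}$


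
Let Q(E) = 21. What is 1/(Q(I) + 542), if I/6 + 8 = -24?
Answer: 1/563 ≈ 0.0017762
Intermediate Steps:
I = -192 (I = -48 + 6*(-24) = -48 - 144 = -192)
1/(Q(I) + 542) = 1/(21 + 542) = 1/563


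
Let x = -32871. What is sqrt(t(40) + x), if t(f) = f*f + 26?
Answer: I*sqrt(31245) ≈ 176.76*I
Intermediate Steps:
t(f) = 26 + f**2 (t(f) = f**2 + 26 = 26 + f**2)
sqrt(t(40) + x) = sqrt((26 + 40**2) - 32871) = sqrt((26 + 1600) - 32871) = sqrt(1626 - 32871) = sqrt(-31245) = I*sqrt(31245)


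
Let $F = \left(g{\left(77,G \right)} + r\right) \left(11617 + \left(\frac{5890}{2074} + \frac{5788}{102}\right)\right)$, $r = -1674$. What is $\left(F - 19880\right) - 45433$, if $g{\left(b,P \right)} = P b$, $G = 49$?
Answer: $\frac{76044783001}{3111} \approx 2.4444 \cdot 10^{7}$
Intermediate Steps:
$F = \frac{76247971744}{3111}$ ($F = \left(49 \cdot 77 - 1674\right) \left(11617 + \left(\frac{5890}{2074} + \frac{5788}{102}\right)\right) = \left(3773 - 1674\right) \left(11617 + \left(5890 \cdot \frac{1}{2074} + 5788 \cdot \frac{1}{102}\right)\right) = 2099 \left(11617 + \left(\frac{2945}{1037} + \frac{2894}{51}\right)\right) = 2099 \left(11617 + \frac{185369}{3111}\right) = 2099 \cdot \frac{36325856}{3111} = \frac{76247971744}{3111} \approx 2.4509 \cdot 10^{7}$)
$\left(F - 19880\right) - 45433 = \left(\frac{76247971744}{3111} - 19880\right) - 45433 = \frac{76186125064}{3111} - 45433 = \frac{76044783001}{3111}$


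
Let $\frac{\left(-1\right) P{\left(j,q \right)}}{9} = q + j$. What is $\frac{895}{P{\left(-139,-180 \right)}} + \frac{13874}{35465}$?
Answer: $\frac{71573429}{101820015} \approx 0.70294$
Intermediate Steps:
$P{\left(j,q \right)} = - 9 j - 9 q$ ($P{\left(j,q \right)} = - 9 \left(q + j\right) = - 9 \left(j + q\right) = - 9 j - 9 q$)
$\frac{895}{P{\left(-139,-180 \right)}} + \frac{13874}{35465} = \frac{895}{\left(-9\right) \left(-139\right) - -1620} + \frac{13874}{35465} = \frac{895}{1251 + 1620} + 13874 \cdot \frac{1}{35465} = \frac{895}{2871} + \frac{13874}{35465} = \frac{71573429}{101820015}$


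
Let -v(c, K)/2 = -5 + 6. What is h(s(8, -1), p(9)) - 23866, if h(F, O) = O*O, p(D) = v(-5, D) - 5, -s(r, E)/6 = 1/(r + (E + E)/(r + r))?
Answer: -23817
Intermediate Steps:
s(r, E) = -6/(r + E/r) (s(r, E) = -6/(r + (E + E)/(r + r)) = -6/(r + (2*E)/((2*r))) = -6/(r + (2*E)*(1/(2*r))) = -6/(r + E/r))
v(c, K) = -2 (v(c, K) = -2*(-5 + 6) = -2*1 = -2)
p(D) = -7 (p(D) = -2 - 5 = -7)
h(F, O) = O²
h(s(8, -1), p(9)) - 23866 = (-7)² - 23866 = 49 - 23866 = -23817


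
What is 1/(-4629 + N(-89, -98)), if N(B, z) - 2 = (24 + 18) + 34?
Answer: -1/4551 ≈ -0.00021973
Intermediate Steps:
N(B, z) = 78 (N(B, z) = 2 + ((24 + 18) + 34) = 2 + (42 + 34) = 2 + 76 = 78)
1/(-4629 + N(-89, -98)) = 1/(-4629 + 78) = 1/(-4551) = -1/4551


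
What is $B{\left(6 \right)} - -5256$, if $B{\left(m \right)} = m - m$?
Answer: $5256$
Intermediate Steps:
$B{\left(m \right)} = 0$
$B{\left(6 \right)} - -5256 = 0 - -5256 = 0 + 5256 = 5256$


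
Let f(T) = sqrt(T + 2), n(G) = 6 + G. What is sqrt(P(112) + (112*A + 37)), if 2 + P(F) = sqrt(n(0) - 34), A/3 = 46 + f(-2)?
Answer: sqrt(15491 + 2*I*sqrt(7)) ≈ 124.46 + 0.0213*I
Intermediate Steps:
f(T) = sqrt(2 + T)
A = 138 (A = 3*(46 + sqrt(2 - 2)) = 3*(46 + sqrt(0)) = 3*(46 + 0) = 3*46 = 138)
P(F) = -2 + 2*I*sqrt(7) (P(F) = -2 + sqrt((6 + 0) - 34) = -2 + sqrt(6 - 34) = -2 + sqrt(-28) = -2 + 2*I*sqrt(7))
sqrt(P(112) + (112*A + 37)) = sqrt((-2 + 2*I*sqrt(7)) + (112*138 + 37)) = sqrt((-2 + 2*I*sqrt(7)) + (15456 + 37)) = sqrt((-2 + 2*I*sqrt(7)) + 15493) = sqrt(15491 + 2*I*sqrt(7))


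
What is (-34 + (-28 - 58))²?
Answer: 14400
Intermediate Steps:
(-34 + (-28 - 58))² = (-34 - 86)² = (-120)² = 14400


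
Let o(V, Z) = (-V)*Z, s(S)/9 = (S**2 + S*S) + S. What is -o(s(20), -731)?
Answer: -5394780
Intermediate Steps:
s(S) = 9*S + 18*S**2 (s(S) = 9*((S**2 + S*S) + S) = 9*((S**2 + S**2) + S) = 9*(2*S**2 + S) = 9*(S + 2*S**2) = 9*S + 18*S**2)
o(V, Z) = -V*Z
-o(s(20), -731) = -(-1)*9*20*(1 + 2*20)*(-731) = -(-1)*9*20*(1 + 40)*(-731) = -(-1)*9*20*41*(-731) = -(-1)*7380*(-731) = -1*5394780 = -5394780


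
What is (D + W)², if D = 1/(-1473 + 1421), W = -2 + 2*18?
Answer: 3122289/2704 ≈ 1154.7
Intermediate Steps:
W = 34 (W = -2 + 36 = 34)
D = -1/52 (D = 1/(-52) = -1/52 ≈ -0.019231)
(D + W)² = (-1/52 + 34)² = (1767/52)² = 3122289/2704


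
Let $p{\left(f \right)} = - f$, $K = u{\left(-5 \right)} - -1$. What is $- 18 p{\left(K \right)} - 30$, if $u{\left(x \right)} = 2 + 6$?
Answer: $132$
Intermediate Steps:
$u{\left(x \right)} = 8$
$K = 9$ ($K = 8 - -1 = 8 + 1 = 9$)
$- 18 p{\left(K \right)} - 30 = - 18 \left(\left(-1\right) 9\right) - 30 = \left(-18\right) \left(-9\right) - 30 = 162 - 30 = 132$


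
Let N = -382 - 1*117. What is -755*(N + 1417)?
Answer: -693090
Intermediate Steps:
N = -499 (N = -382 - 117 = -499)
-755*(N + 1417) = -755*(-499 + 1417) = -755*918 = -693090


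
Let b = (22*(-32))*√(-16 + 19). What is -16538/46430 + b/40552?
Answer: -8269/23215 - 88*√3/5069 ≈ -0.38626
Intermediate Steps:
b = -704*√3 ≈ -1219.4
-16538/46430 + b/40552 = -16538/46430 - 704*√3/40552 = -16538*1/46430 - 704*√3*(1/40552) = -8269/23215 - 88*√3/5069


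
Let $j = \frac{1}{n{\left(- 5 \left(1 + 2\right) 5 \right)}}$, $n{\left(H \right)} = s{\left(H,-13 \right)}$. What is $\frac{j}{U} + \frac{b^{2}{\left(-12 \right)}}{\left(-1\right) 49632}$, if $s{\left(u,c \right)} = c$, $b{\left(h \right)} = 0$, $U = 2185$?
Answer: $- \frac{1}{28405} \approx -3.5205 \cdot 10^{-5}$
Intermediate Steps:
$n{\left(H \right)} = -13$
$j = - \frac{1}{13}$ ($j = \frac{1}{-13} = - \frac{1}{13} \approx -0.076923$)
$\frac{j}{U} + \frac{b^{2}{\left(-12 \right)}}{\left(-1\right) 49632} = - \frac{1}{13 \cdot 2185} + \frac{0^{2}}{\left(-1\right) 49632} = \left(- \frac{1}{13}\right) \frac{1}{2185} + \frac{0}{-49632} = - \frac{1}{28405} + 0 \left(- \frac{1}{49632}\right) = - \frac{1}{28405} + 0 = - \frac{1}{28405}$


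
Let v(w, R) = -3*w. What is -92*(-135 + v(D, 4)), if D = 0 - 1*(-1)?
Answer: 12696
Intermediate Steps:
D = 1 (D = 0 + 1 = 1)
-92*(-135 + v(D, 4)) = -92*(-135 - 3*1) = -92*(-135 - 3) = -92*(-138) = 12696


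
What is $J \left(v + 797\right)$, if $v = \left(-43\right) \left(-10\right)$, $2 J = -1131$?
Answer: $- \frac{1387737}{2} \approx -6.9387 \cdot 10^{5}$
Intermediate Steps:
$J = - \frac{1131}{2}$ ($J = \frac{1}{2} \left(-1131\right) = - \frac{1131}{2} \approx -565.5$)
$v = 430$
$J \left(v + 797\right) = - \frac{1131 \left(430 + 797\right)}{2} = \left(- \frac{1131}{2}\right) 1227 = - \frac{1387737}{2}$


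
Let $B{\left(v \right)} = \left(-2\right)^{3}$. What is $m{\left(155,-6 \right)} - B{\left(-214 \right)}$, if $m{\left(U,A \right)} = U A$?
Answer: $-922$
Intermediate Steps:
$m{\left(U,A \right)} = A U$
$B{\left(v \right)} = -8$
$m{\left(155,-6 \right)} - B{\left(-214 \right)} = \left(-6\right) 155 - -8 = -930 + 8 = -922$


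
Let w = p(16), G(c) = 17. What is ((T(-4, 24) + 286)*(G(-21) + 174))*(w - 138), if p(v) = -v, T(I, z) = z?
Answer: -9118340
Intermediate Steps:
w = -16 (w = -1*16 = -16)
((T(-4, 24) + 286)*(G(-21) + 174))*(w - 138) = ((24 + 286)*(17 + 174))*(-16 - 138) = (310*191)*(-154) = 59210*(-154) = -9118340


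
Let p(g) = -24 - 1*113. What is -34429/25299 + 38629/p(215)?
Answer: -981991844/3465963 ≈ -283.32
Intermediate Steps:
p(g) = -137 (p(g) = -24 - 113 = -137)
-34429/25299 + 38629/p(215) = -34429/25299 + 38629/(-137) = -34429*1/25299 + 38629*(-1/137) = -34429/25299 - 38629/137 = -981991844/3465963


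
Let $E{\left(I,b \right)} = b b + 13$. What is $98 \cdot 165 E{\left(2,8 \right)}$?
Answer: $1245090$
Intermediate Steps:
$E{\left(I,b \right)} = 13 + b^{2}$ ($E{\left(I,b \right)} = b^{2} + 13 = 13 + b^{2}$)
$98 \cdot 165 E{\left(2,8 \right)} = 98 \cdot 165 \left(13 + 8^{2}\right) = 16170 \left(13 + 64\right) = 16170 \cdot 77 = 1245090$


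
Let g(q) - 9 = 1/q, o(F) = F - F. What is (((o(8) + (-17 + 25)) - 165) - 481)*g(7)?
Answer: -40832/7 ≈ -5833.1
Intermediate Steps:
o(F) = 0
g(q) = 9 + 1/q
(((o(8) + (-17 + 25)) - 165) - 481)*g(7) = (((0 + (-17 + 25)) - 165) - 481)*(9 + 1/7) = (((0 + 8) - 165) - 481)*(9 + ⅐) = ((8 - 165) - 481)*(64/7) = (-157 - 481)*(64/7) = -638*64/7 = -40832/7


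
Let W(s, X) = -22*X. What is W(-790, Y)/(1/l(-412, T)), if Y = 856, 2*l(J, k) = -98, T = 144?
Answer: 922768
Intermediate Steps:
l(J, k) = -49 (l(J, k) = (1/2)*(-98) = -49)
W(-790, Y)/(1/l(-412, T)) = (-22*856)/(1/(-49)) = -18832/(-1/49) = -18832*(-49) = 922768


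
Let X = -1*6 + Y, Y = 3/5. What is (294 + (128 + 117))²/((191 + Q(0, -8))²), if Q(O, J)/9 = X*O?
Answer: 290521/36481 ≈ 7.9636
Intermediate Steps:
Y = ⅗ (Y = 3*(⅕) = ⅗ ≈ 0.60000)
X = -27/5 (X = -1*6 + ⅗ = -6 + ⅗ = -27/5 ≈ -5.4000)
Q(O, J) = -243*O/5 (Q(O, J) = 9*(-27*O/5) = -243*O/5)
(294 + (128 + 117))²/((191 + Q(0, -8))²) = (294 + (128 + 117))²/((191 - 243/5*0)²) = (294 + 245)²/((191 + 0)²) = 539²/(191²) = 290521/36481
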